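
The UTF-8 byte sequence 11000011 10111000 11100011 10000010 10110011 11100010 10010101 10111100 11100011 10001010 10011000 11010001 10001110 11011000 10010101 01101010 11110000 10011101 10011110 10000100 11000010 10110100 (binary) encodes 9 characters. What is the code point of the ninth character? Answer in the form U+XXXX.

Offset 0: leading byte 0xC3 = 11000011 → 2-byte char #1 = C3 B8.
Offset 2: leading byte 0xE3 = 11100011 → 3-byte char #2 = E3 82 B3.
Offset 5: leading byte 0xE2 = 11100010 → 3-byte char #3 = E2 95 BC.
Offset 8: leading byte 0xE3 = 11100011 → 3-byte char #4 = E3 8A 98.
Offset 11: leading byte 0xD1 = 11010001 → 2-byte char #5 = D1 8E.
Offset 13: leading byte 0xD8 = 11011000 → 2-byte char #6 = D8 95.
Offset 15: leading byte 0x6A = 01101010 → 1-byte char #7 = 6A.
Offset 16: leading byte 0xF0 = 11110000 → 4-byte char #8 = F0 9D 9E 84.
Offset 20: leading byte 0xC2 = 11000010 → 2-byte char #9 = C2 B4.
Leading byte 0xC2 = 11000010 matches 110xxxxx → 2-byte sequence.
Byte 1: 0xC2 = 11000010, payload 00010 (5 bits).
Byte 2: 0xB4 = 10110100 (10xxxxxx ✓), payload 110100.
Concatenate: 00010110100 = 0xB4 (11 bits → U+00B4).

U+00B4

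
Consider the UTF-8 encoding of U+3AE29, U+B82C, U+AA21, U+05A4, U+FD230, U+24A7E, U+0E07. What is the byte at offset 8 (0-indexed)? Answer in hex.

U+3AE29 → 4-byte form F0 BA B8 A9 at offsets 0–3.
U+B82C → 3-byte form EB A0 AC at offsets 4–6.
U+AA21 → 3-byte form EA A8 A1 at offsets 7–9.
Offset 8 falls in char 3's range; it's byte 2 of EA A8 A1 = 0xA8.

0xA8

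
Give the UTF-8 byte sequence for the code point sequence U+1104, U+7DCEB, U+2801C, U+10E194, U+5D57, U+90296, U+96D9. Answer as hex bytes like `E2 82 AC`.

E1 84 84 F1 BD B3 AB F0 A8 80 9C F4 8E 86 94 E5 B5 97 F2 90 8A 96 E9 9B 99

U+1104: 3-byte form → E1 84 84.
U+7DCEB: 4-byte form → F1 BD B3 AB.
U+2801C: 4-byte form → F0 A8 80 9C.
U+10E194: 4-byte form → F4 8E 86 94.
U+5D57: 3-byte form → E5 B5 97.
U+90296: 4-byte form → F2 90 8A 96.
U+96D9: 3-byte form → E9 9B 99.
Concatenated (25 bytes): E1 84 84 F1 BD B3 AB F0 A8 80 9C F4 8E 86 94 E5 B5 97 F2 90 8A 96 E9 9B 99.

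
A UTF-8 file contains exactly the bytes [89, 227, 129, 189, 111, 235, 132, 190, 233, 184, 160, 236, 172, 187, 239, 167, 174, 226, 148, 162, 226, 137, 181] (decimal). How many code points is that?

Byte at offset 0: 0x59 = 01011001 → 1-byte char (#1). Advance 1.
Byte at offset 1: 0xE3 = 11100011 → 3-byte char (#2). Advance 3.
Byte at offset 4: 0x6F = 01101111 → 1-byte char (#3). Advance 1.
Byte at offset 5: 0xEB = 11101011 → 3-byte char (#4). Advance 3.
Byte at offset 8: 0xE9 = 11101001 → 3-byte char (#5). Advance 3.
Byte at offset 11: 0xEC = 11101100 → 3-byte char (#6). Advance 3.
Byte at offset 14: 0xEF = 11101111 → 3-byte char (#7). Advance 3.
Byte at offset 17: 0xE2 = 11100010 → 3-byte char (#8). Advance 3.
Byte at offset 20: 0xE2 = 11100010 → 3-byte char (#9). Advance 3.
Reached end at offset 23 after 9 code points.

9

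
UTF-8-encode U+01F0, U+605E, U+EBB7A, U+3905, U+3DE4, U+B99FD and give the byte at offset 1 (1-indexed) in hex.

0xC7

1-indexed offset 1 is 0-indexed offset 0.
U+01F0 → 2-byte form C7 B0 at offsets 0–1.
Offset 0 falls in char 1's range; it's byte 1 of C7 B0 = 0xC7.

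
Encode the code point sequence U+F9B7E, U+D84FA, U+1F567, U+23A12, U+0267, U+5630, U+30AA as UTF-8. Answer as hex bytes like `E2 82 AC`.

F3 B9 AD BE F3 98 93 BA F0 9F 95 A7 F0 A3 A8 92 C9 A7 E5 98 B0 E3 82 AA

U+F9B7E: 4-byte form → F3 B9 AD BE.
U+D84FA: 4-byte form → F3 98 93 BA.
U+1F567: 4-byte form → F0 9F 95 A7.
U+23A12: 4-byte form → F0 A3 A8 92.
U+0267: 2-byte form → C9 A7.
U+5630: 3-byte form → E5 98 B0.
U+30AA: 3-byte form → E3 82 AA.
Concatenated (24 bytes): F3 B9 AD BE F3 98 93 BA F0 9F 95 A7 F0 A3 A8 92 C9 A7 E5 98 B0 E3 82 AA.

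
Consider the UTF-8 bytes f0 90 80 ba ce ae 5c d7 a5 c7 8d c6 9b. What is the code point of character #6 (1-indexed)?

U+019B

Offset 0: leading byte 0xF0 = 11110000 → 4-byte char #1 = F0 90 80 BA.
Offset 4: leading byte 0xCE = 11001110 → 2-byte char #2 = CE AE.
Offset 6: leading byte 0x5C = 01011100 → 1-byte char #3 = 5C.
Offset 7: leading byte 0xD7 = 11010111 → 2-byte char #4 = D7 A5.
Offset 9: leading byte 0xC7 = 11000111 → 2-byte char #5 = C7 8D.
Offset 11: leading byte 0xC6 = 11000110 → 2-byte char #6 = C6 9B.
Leading byte 0xC6 = 11000110 matches 110xxxxx → 2-byte sequence.
Byte 1: 0xC6 = 11000110, payload 00110 (5 bits).
Byte 2: 0x9B = 10011011 (10xxxxxx ✓), payload 011011.
Concatenate: 00110011011 = 0x19B (11 bits → U+019B).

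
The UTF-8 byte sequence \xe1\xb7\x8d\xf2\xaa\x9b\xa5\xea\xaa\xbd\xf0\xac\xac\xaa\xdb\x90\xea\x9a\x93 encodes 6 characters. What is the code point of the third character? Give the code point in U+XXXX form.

Offset 0: leading byte 0xE1 = 11100001 → 3-byte char #1 = E1 B7 8D.
Offset 3: leading byte 0xF2 = 11110010 → 4-byte char #2 = F2 AA 9B A5.
Offset 7: leading byte 0xEA = 11101010 → 3-byte char #3 = EA AA BD.
Leading byte 0xEA = 11101010 matches 1110xxxx → 3-byte sequence.
Byte 1: 0xEA = 11101010, payload 1010 (4 bits).
Byte 2: 0xAA = 10101010 (10xxxxxx ✓), payload 101010.
Byte 3: 0xBD = 10111101 (10xxxxxx ✓), payload 111101.
Concatenate: 1010101010111101 = 0xAABD (16 bits → U+AABD).

U+AABD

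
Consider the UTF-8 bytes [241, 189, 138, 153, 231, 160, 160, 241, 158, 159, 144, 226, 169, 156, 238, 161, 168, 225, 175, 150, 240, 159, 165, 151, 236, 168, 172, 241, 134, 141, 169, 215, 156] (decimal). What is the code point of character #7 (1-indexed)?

Offset 0: leading byte 0xF1 = 11110001 → 4-byte char #1 = F1 BD 8A 99.
Offset 4: leading byte 0xE7 = 11100111 → 3-byte char #2 = E7 A0 A0.
Offset 7: leading byte 0xF1 = 11110001 → 4-byte char #3 = F1 9E 9F 90.
Offset 11: leading byte 0xE2 = 11100010 → 3-byte char #4 = E2 A9 9C.
Offset 14: leading byte 0xEE = 11101110 → 3-byte char #5 = EE A1 A8.
Offset 17: leading byte 0xE1 = 11100001 → 3-byte char #6 = E1 AF 96.
Offset 20: leading byte 0xF0 = 11110000 → 4-byte char #7 = F0 9F A5 97.
Leading byte 0xF0 = 11110000 matches 11110xxx → 4-byte sequence.
Byte 1: 0xF0 = 11110000, payload 000 (3 bits).
Byte 2: 0x9F = 10011111 (10xxxxxx ✓), payload 011111.
Byte 3: 0xA5 = 10100101 (10xxxxxx ✓), payload 100101.
Byte 4: 0x97 = 10010111 (10xxxxxx ✓), payload 010111.
Concatenate: 000011111100101010111 = 0x1F957 (21 bits → U+1F957).

U+1F957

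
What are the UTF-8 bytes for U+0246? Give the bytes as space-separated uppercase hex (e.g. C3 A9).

U+0246 = 0x246 = 582 decimal. In range U+0080–U+07FF → 2-byte form: 110xxxxx 10xxxxxx.
Binary (11 bits): 01001000110.
Split 5+6: 01001 | 000110.
Byte 1: 11001001 = 0xC9.
Byte 2: 10000110 = 0x86.

C9 86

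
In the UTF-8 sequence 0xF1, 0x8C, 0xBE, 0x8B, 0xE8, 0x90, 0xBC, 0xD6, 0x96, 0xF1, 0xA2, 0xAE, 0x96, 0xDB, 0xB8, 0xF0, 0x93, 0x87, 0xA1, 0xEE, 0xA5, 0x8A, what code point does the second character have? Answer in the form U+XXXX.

Offset 0: leading byte 0xF1 = 11110001 → 4-byte char #1 = F1 8C BE 8B.
Offset 4: leading byte 0xE8 = 11101000 → 3-byte char #2 = E8 90 BC.
Leading byte 0xE8 = 11101000 matches 1110xxxx → 3-byte sequence.
Byte 1: 0xE8 = 11101000, payload 1000 (4 bits).
Byte 2: 0x90 = 10010000 (10xxxxxx ✓), payload 010000.
Byte 3: 0xBC = 10111100 (10xxxxxx ✓), payload 111100.
Concatenate: 1000010000111100 = 0x843C (16 bits → U+843C).

U+843C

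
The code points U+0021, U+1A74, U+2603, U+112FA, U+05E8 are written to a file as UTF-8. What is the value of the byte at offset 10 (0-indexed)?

0xBA

U+0021 → 1-byte form 21 at offsets 0–0.
U+1A74 → 3-byte form E1 A9 B4 at offsets 1–3.
U+2603 → 3-byte form E2 98 83 at offsets 4–6.
U+112FA → 4-byte form F0 91 8B BA at offsets 7–10.
Offset 10 falls in char 4's range; it's byte 4 of F0 91 8B BA = 0xBA.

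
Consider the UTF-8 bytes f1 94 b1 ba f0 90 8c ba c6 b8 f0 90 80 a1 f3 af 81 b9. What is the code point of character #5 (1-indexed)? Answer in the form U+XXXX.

Offset 0: leading byte 0xF1 = 11110001 → 4-byte char #1 = F1 94 B1 BA.
Offset 4: leading byte 0xF0 = 11110000 → 4-byte char #2 = F0 90 8C BA.
Offset 8: leading byte 0xC6 = 11000110 → 2-byte char #3 = C6 B8.
Offset 10: leading byte 0xF0 = 11110000 → 4-byte char #4 = F0 90 80 A1.
Offset 14: leading byte 0xF3 = 11110011 → 4-byte char #5 = F3 AF 81 B9.
Leading byte 0xF3 = 11110011 matches 11110xxx → 4-byte sequence.
Byte 1: 0xF3 = 11110011, payload 011 (3 bits).
Byte 2: 0xAF = 10101111 (10xxxxxx ✓), payload 101111.
Byte 3: 0x81 = 10000001 (10xxxxxx ✓), payload 000001.
Byte 4: 0xB9 = 10111001 (10xxxxxx ✓), payload 111001.
Concatenate: 011101111000001111001 = 0xEF079 (21 bits → U+EF079).

U+EF079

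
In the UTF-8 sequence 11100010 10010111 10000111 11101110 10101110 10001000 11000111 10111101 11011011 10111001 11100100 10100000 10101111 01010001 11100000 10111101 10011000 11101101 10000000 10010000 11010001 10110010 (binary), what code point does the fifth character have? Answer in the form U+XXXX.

U+482F

Offset 0: leading byte 0xE2 = 11100010 → 3-byte char #1 = E2 97 87.
Offset 3: leading byte 0xEE = 11101110 → 3-byte char #2 = EE AE 88.
Offset 6: leading byte 0xC7 = 11000111 → 2-byte char #3 = C7 BD.
Offset 8: leading byte 0xDB = 11011011 → 2-byte char #4 = DB B9.
Offset 10: leading byte 0xE4 = 11100100 → 3-byte char #5 = E4 A0 AF.
Leading byte 0xE4 = 11100100 matches 1110xxxx → 3-byte sequence.
Byte 1: 0xE4 = 11100100, payload 0100 (4 bits).
Byte 2: 0xA0 = 10100000 (10xxxxxx ✓), payload 100000.
Byte 3: 0xAF = 10101111 (10xxxxxx ✓), payload 101111.
Concatenate: 0100100000101111 = 0x482F (16 bits → U+482F).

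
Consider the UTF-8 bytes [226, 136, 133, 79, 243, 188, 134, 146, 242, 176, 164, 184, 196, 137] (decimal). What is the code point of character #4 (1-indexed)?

U+B0938

Offset 0: leading byte 0xE2 = 11100010 → 3-byte char #1 = E2 88 85.
Offset 3: leading byte 0x4F = 01001111 → 1-byte char #2 = 4F.
Offset 4: leading byte 0xF3 = 11110011 → 4-byte char #3 = F3 BC 86 92.
Offset 8: leading byte 0xF2 = 11110010 → 4-byte char #4 = F2 B0 A4 B8.
Leading byte 0xF2 = 11110010 matches 11110xxx → 4-byte sequence.
Byte 1: 0xF2 = 11110010, payload 010 (3 bits).
Byte 2: 0xB0 = 10110000 (10xxxxxx ✓), payload 110000.
Byte 3: 0xA4 = 10100100 (10xxxxxx ✓), payload 100100.
Byte 4: 0xB8 = 10111000 (10xxxxxx ✓), payload 111000.
Concatenate: 010110000100100111000 = 0xB0938 (21 bits → U+B0938).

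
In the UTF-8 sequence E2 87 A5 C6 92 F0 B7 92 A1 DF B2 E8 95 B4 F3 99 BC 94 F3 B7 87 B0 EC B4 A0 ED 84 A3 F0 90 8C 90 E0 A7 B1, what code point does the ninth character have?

Offset 0: leading byte 0xE2 = 11100010 → 3-byte char #1 = E2 87 A5.
Offset 3: leading byte 0xC6 = 11000110 → 2-byte char #2 = C6 92.
Offset 5: leading byte 0xF0 = 11110000 → 4-byte char #3 = F0 B7 92 A1.
Offset 9: leading byte 0xDF = 11011111 → 2-byte char #4 = DF B2.
Offset 11: leading byte 0xE8 = 11101000 → 3-byte char #5 = E8 95 B4.
Offset 14: leading byte 0xF3 = 11110011 → 4-byte char #6 = F3 99 BC 94.
Offset 18: leading byte 0xF3 = 11110011 → 4-byte char #7 = F3 B7 87 B0.
Offset 22: leading byte 0xEC = 11101100 → 3-byte char #8 = EC B4 A0.
Offset 25: leading byte 0xED = 11101101 → 3-byte char #9 = ED 84 A3.
Leading byte 0xED = 11101101 matches 1110xxxx → 3-byte sequence.
Byte 1: 0xED = 11101101, payload 1101 (4 bits).
Byte 2: 0x84 = 10000100 (10xxxxxx ✓), payload 000100.
Byte 3: 0xA3 = 10100011 (10xxxxxx ✓), payload 100011.
Concatenate: 1101000100100011 = 0xD123 (16 bits → U+D123).

U+D123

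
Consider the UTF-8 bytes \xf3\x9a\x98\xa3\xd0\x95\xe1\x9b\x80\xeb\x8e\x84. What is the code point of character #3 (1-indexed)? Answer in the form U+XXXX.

U+16C0

Offset 0: leading byte 0xF3 = 11110011 → 4-byte char #1 = F3 9A 98 A3.
Offset 4: leading byte 0xD0 = 11010000 → 2-byte char #2 = D0 95.
Offset 6: leading byte 0xE1 = 11100001 → 3-byte char #3 = E1 9B 80.
Leading byte 0xE1 = 11100001 matches 1110xxxx → 3-byte sequence.
Byte 1: 0xE1 = 11100001, payload 0001 (4 bits).
Byte 2: 0x9B = 10011011 (10xxxxxx ✓), payload 011011.
Byte 3: 0x80 = 10000000 (10xxxxxx ✓), payload 000000.
Concatenate: 0001011011000000 = 0x16C0 (16 bits → U+16C0).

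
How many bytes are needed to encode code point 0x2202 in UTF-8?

U+2202 = 0x2202. UTF-8 uses 1 byte below 0x80, 2 below 0x800, 3 below 0x10000, 4 up to 0x10FFFF. 0x2202 is in U+0800–U+FFFF → 3 bytes.

3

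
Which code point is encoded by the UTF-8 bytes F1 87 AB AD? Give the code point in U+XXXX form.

U+47AED

Leading byte 0xF1 = 11110001 matches 11110xxx → 4-byte sequence.
Byte 1: 0xF1 = 11110001, payload 001 (3 bits).
Byte 2: 0x87 = 10000111 (10xxxxxx ✓), payload 000111.
Byte 3: 0xAB = 10101011 (10xxxxxx ✓), payload 101011.
Byte 4: 0xAD = 10101101 (10xxxxxx ✓), payload 101101.
Concatenate: 001000111101011101101 = 0x47AED (21 bits → U+47AED).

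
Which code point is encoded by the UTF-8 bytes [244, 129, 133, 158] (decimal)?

U+10115E

Leading byte 0xF4 = 11110100 matches 11110xxx → 4-byte sequence.
Byte 1: 0xF4 = 11110100, payload 100 (3 bits).
Byte 2: 0x81 = 10000001 (10xxxxxx ✓), payload 000001.
Byte 3: 0x85 = 10000101 (10xxxxxx ✓), payload 000101.
Byte 4: 0x9E = 10011110 (10xxxxxx ✓), payload 011110.
Concatenate: 100000001000101011110 = 0x10115E (21 bits → U+10115E).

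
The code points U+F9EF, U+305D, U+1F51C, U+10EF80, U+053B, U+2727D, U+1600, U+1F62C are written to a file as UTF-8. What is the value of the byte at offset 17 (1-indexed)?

0xF0

1-indexed offset 17 is 0-indexed offset 16.
U+F9EF → 3-byte form EF A7 AF at offsets 0–2.
U+305D → 3-byte form E3 81 9D at offsets 3–5.
U+1F51C → 4-byte form F0 9F 94 9C at offsets 6–9.
U+10EF80 → 4-byte form F4 8E BE 80 at offsets 10–13.
U+053B → 2-byte form D4 BB at offsets 14–15.
U+2727D → 4-byte form F0 A7 89 BD at offsets 16–19.
Offset 16 falls in char 6's range; it's byte 1 of F0 A7 89 BD = 0xF0.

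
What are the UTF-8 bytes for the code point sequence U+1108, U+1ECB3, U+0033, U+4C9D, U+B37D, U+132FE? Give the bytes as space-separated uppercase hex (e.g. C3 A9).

E1 84 88 F0 9E B2 B3 33 E4 B2 9D EB 8D BD F0 93 8B BE

U+1108: 3-byte form → E1 84 88.
U+1ECB3: 4-byte form → F0 9E B2 B3.
U+0033: 1-byte form → 33.
U+4C9D: 3-byte form → E4 B2 9D.
U+B37D: 3-byte form → EB 8D BD.
U+132FE: 4-byte form → F0 93 8B BE.
Concatenated (18 bytes): E1 84 88 F0 9E B2 B3 33 E4 B2 9D EB 8D BD F0 93 8B BE.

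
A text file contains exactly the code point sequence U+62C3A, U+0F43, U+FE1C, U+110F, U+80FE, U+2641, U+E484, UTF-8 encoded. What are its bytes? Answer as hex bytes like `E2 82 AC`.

U+62C3A: 4-byte form → F1 A2 B0 BA.
U+0F43: 3-byte form → E0 BD 83.
U+FE1C: 3-byte form → EF B8 9C.
U+110F: 3-byte form → E1 84 8F.
U+80FE: 3-byte form → E8 83 BE.
U+2641: 3-byte form → E2 99 81.
U+E484: 3-byte form → EE 92 84.
Concatenated (22 bytes): F1 A2 B0 BA E0 BD 83 EF B8 9C E1 84 8F E8 83 BE E2 99 81 EE 92 84.

F1 A2 B0 BA E0 BD 83 EF B8 9C E1 84 8F E8 83 BE E2 99 81 EE 92 84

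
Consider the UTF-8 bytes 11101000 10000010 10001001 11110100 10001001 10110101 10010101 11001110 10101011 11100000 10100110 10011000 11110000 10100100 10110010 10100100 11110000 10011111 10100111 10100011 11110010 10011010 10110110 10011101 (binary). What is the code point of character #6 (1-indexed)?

Offset 0: leading byte 0xE8 = 11101000 → 3-byte char #1 = E8 82 89.
Offset 3: leading byte 0xF4 = 11110100 → 4-byte char #2 = F4 89 B5 95.
Offset 7: leading byte 0xCE = 11001110 → 2-byte char #3 = CE AB.
Offset 9: leading byte 0xE0 = 11100000 → 3-byte char #4 = E0 A6 98.
Offset 12: leading byte 0xF0 = 11110000 → 4-byte char #5 = F0 A4 B2 A4.
Offset 16: leading byte 0xF0 = 11110000 → 4-byte char #6 = F0 9F A7 A3.
Leading byte 0xF0 = 11110000 matches 11110xxx → 4-byte sequence.
Byte 1: 0xF0 = 11110000, payload 000 (3 bits).
Byte 2: 0x9F = 10011111 (10xxxxxx ✓), payload 011111.
Byte 3: 0xA7 = 10100111 (10xxxxxx ✓), payload 100111.
Byte 4: 0xA3 = 10100011 (10xxxxxx ✓), payload 100011.
Concatenate: 000011111100111100011 = 0x1F9E3 (21 bits → U+1F9E3).

U+1F9E3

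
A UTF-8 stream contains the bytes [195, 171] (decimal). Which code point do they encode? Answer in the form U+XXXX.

U+00EB

Leading byte 0xC3 = 11000011 matches 110xxxxx → 2-byte sequence.
Byte 1: 0xC3 = 11000011, payload 00011 (5 bits).
Byte 2: 0xAB = 10101011 (10xxxxxx ✓), payload 101011.
Concatenate: 00011101011 = 0xEB (11 bits → U+00EB).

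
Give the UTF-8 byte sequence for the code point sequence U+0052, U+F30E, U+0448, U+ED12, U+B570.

52 EF 8C 8E D1 88 EE B4 92 EB 95 B0

U+0052: 1-byte form → 52.
U+F30E: 3-byte form → EF 8C 8E.
U+0448: 2-byte form → D1 88.
U+ED12: 3-byte form → EE B4 92.
U+B570: 3-byte form → EB 95 B0.
Concatenated (12 bytes): 52 EF 8C 8E D1 88 EE B4 92 EB 95 B0.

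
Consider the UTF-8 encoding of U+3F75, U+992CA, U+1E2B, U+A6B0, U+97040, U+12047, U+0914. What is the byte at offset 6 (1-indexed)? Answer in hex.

1-indexed offset 6 is 0-indexed offset 5.
U+3F75 → 3-byte form E3 BD B5 at offsets 0–2.
U+992CA → 4-byte form F2 99 8B 8A at offsets 3–6.
Offset 5 falls in char 2's range; it's byte 3 of F2 99 8B 8A = 0x8B.

0x8B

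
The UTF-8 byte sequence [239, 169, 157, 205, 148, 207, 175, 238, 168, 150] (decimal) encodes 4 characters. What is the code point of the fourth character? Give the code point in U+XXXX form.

Offset 0: leading byte 0xEF = 11101111 → 3-byte char #1 = EF A9 9D.
Offset 3: leading byte 0xCD = 11001101 → 2-byte char #2 = CD 94.
Offset 5: leading byte 0xCF = 11001111 → 2-byte char #3 = CF AF.
Offset 7: leading byte 0xEE = 11101110 → 3-byte char #4 = EE A8 96.
Leading byte 0xEE = 11101110 matches 1110xxxx → 3-byte sequence.
Byte 1: 0xEE = 11101110, payload 1110 (4 bits).
Byte 2: 0xA8 = 10101000 (10xxxxxx ✓), payload 101000.
Byte 3: 0x96 = 10010110 (10xxxxxx ✓), payload 010110.
Concatenate: 1110101000010110 = 0xEA16 (16 bits → U+EA16).

U+EA16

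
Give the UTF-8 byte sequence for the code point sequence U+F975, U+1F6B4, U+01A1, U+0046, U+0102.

U+F975: 3-byte form → EF A5 B5.
U+1F6B4: 4-byte form → F0 9F 9A B4.
U+01A1: 2-byte form → C6 A1.
U+0046: 1-byte form → 46.
U+0102: 2-byte form → C4 82.
Concatenated (12 bytes): EF A5 B5 F0 9F 9A B4 C6 A1 46 C4 82.

EF A5 B5 F0 9F 9A B4 C6 A1 46 C4 82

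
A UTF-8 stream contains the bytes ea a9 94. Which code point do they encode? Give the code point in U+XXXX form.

U+AA54

Leading byte 0xEA = 11101010 matches 1110xxxx → 3-byte sequence.
Byte 1: 0xEA = 11101010, payload 1010 (4 bits).
Byte 2: 0xA9 = 10101001 (10xxxxxx ✓), payload 101001.
Byte 3: 0x94 = 10010100 (10xxxxxx ✓), payload 010100.
Concatenate: 1010101001010100 = 0xAA54 (16 bits → U+AA54).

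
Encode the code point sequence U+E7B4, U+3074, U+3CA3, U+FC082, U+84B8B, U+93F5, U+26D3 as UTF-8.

U+E7B4: 3-byte form → EE 9E B4.
U+3074: 3-byte form → E3 81 B4.
U+3CA3: 3-byte form → E3 B2 A3.
U+FC082: 4-byte form → F3 BC 82 82.
U+84B8B: 4-byte form → F2 84 AE 8B.
U+93F5: 3-byte form → E9 8F B5.
U+26D3: 3-byte form → E2 9B 93.
Concatenated (23 bytes): EE 9E B4 E3 81 B4 E3 B2 A3 F3 BC 82 82 F2 84 AE 8B E9 8F B5 E2 9B 93.

EE 9E B4 E3 81 B4 E3 B2 A3 F3 BC 82 82 F2 84 AE 8B E9 8F B5 E2 9B 93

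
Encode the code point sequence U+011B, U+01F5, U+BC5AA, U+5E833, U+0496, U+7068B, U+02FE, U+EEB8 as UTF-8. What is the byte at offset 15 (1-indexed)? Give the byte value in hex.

1-indexed offset 15 is 0-indexed offset 14.
U+011B → 2-byte form C4 9B at offsets 0–1.
U+01F5 → 2-byte form C7 B5 at offsets 2–3.
U+BC5AA → 4-byte form F2 BC 96 AA at offsets 4–7.
U+5E833 → 4-byte form F1 9E A0 B3 at offsets 8–11.
U+0496 → 2-byte form D2 96 at offsets 12–13.
U+7068B → 4-byte form F1 B0 9A 8B at offsets 14–17.
Offset 14 falls in char 6's range; it's byte 1 of F1 B0 9A 8B = 0xF1.

0xF1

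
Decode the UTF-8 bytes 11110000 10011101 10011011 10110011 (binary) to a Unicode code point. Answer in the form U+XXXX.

Leading byte 0xF0 = 11110000 matches 11110xxx → 4-byte sequence.
Byte 1: 0xF0 = 11110000, payload 000 (3 bits).
Byte 2: 0x9D = 10011101 (10xxxxxx ✓), payload 011101.
Byte 3: 0x9B = 10011011 (10xxxxxx ✓), payload 011011.
Byte 4: 0xB3 = 10110011 (10xxxxxx ✓), payload 110011.
Concatenate: 000011101011011110011 = 0x1D6F3 (21 bits → U+1D6F3).

U+1D6F3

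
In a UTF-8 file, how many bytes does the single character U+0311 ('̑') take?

2

U+0311 = 0x311. UTF-8 uses 1 byte below 0x80, 2 below 0x800, 3 below 0x10000, 4 up to 0x10FFFF. 0x311 is in U+0080–U+07FF → 2 bytes.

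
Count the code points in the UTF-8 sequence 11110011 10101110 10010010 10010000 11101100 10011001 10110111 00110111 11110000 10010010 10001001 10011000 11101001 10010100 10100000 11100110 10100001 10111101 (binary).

Byte at offset 0: 0xF3 = 11110011 → 4-byte char (#1). Advance 4.
Byte at offset 4: 0xEC = 11101100 → 3-byte char (#2). Advance 3.
Byte at offset 7: 0x37 = 00110111 → 1-byte char (#3). Advance 1.
Byte at offset 8: 0xF0 = 11110000 → 4-byte char (#4). Advance 4.
Byte at offset 12: 0xE9 = 11101001 → 3-byte char (#5). Advance 3.
Byte at offset 15: 0xE6 = 11100110 → 3-byte char (#6). Advance 3.
Reached end at offset 18 after 6 code points.

6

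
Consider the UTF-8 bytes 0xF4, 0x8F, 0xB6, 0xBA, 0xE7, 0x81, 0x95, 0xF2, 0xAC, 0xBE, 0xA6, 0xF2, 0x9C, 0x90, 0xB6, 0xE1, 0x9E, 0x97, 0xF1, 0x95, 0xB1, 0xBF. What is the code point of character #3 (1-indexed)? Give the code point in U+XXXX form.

U+ACFA6

Offset 0: leading byte 0xF4 = 11110100 → 4-byte char #1 = F4 8F B6 BA.
Offset 4: leading byte 0xE7 = 11100111 → 3-byte char #2 = E7 81 95.
Offset 7: leading byte 0xF2 = 11110010 → 4-byte char #3 = F2 AC BE A6.
Leading byte 0xF2 = 11110010 matches 11110xxx → 4-byte sequence.
Byte 1: 0xF2 = 11110010, payload 010 (3 bits).
Byte 2: 0xAC = 10101100 (10xxxxxx ✓), payload 101100.
Byte 3: 0xBE = 10111110 (10xxxxxx ✓), payload 111110.
Byte 4: 0xA6 = 10100110 (10xxxxxx ✓), payload 100110.
Concatenate: 010101100111110100110 = 0xACFA6 (21 bits → U+ACFA6).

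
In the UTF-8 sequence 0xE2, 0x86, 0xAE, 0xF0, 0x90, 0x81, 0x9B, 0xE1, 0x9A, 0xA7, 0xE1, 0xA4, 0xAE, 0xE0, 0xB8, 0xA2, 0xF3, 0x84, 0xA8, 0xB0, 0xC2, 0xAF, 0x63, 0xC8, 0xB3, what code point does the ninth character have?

U+0233

Offset 0: leading byte 0xE2 = 11100010 → 3-byte char #1 = E2 86 AE.
Offset 3: leading byte 0xF0 = 11110000 → 4-byte char #2 = F0 90 81 9B.
Offset 7: leading byte 0xE1 = 11100001 → 3-byte char #3 = E1 9A A7.
Offset 10: leading byte 0xE1 = 11100001 → 3-byte char #4 = E1 A4 AE.
Offset 13: leading byte 0xE0 = 11100000 → 3-byte char #5 = E0 B8 A2.
Offset 16: leading byte 0xF3 = 11110011 → 4-byte char #6 = F3 84 A8 B0.
Offset 20: leading byte 0xC2 = 11000010 → 2-byte char #7 = C2 AF.
Offset 22: leading byte 0x63 = 01100011 → 1-byte char #8 = 63.
Offset 23: leading byte 0xC8 = 11001000 → 2-byte char #9 = C8 B3.
Leading byte 0xC8 = 11001000 matches 110xxxxx → 2-byte sequence.
Byte 1: 0xC8 = 11001000, payload 01000 (5 bits).
Byte 2: 0xB3 = 10110011 (10xxxxxx ✓), payload 110011.
Concatenate: 01000110011 = 0x233 (11 bits → U+0233).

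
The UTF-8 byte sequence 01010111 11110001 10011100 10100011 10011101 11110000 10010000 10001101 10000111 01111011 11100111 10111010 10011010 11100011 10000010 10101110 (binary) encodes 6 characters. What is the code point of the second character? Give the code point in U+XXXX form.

Offset 0: leading byte 0x57 = 01010111 → 1-byte char #1 = 57.
Offset 1: leading byte 0xF1 = 11110001 → 4-byte char #2 = F1 9C A3 9D.
Leading byte 0xF1 = 11110001 matches 11110xxx → 4-byte sequence.
Byte 1: 0xF1 = 11110001, payload 001 (3 bits).
Byte 2: 0x9C = 10011100 (10xxxxxx ✓), payload 011100.
Byte 3: 0xA3 = 10100011 (10xxxxxx ✓), payload 100011.
Byte 4: 0x9D = 10011101 (10xxxxxx ✓), payload 011101.
Concatenate: 001011100100011011101 = 0x5C8DD (21 bits → U+5C8DD).

U+5C8DD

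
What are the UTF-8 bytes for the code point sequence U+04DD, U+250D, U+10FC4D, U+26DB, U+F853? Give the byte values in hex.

D3 9D E2 94 8D F4 8F B1 8D E2 9B 9B EF A1 93

U+04DD: 2-byte form → D3 9D.
U+250D: 3-byte form → E2 94 8D.
U+10FC4D: 4-byte form → F4 8F B1 8D.
U+26DB: 3-byte form → E2 9B 9B.
U+F853: 3-byte form → EF A1 93.
Concatenated (15 bytes): D3 9D E2 94 8D F4 8F B1 8D E2 9B 9B EF A1 93.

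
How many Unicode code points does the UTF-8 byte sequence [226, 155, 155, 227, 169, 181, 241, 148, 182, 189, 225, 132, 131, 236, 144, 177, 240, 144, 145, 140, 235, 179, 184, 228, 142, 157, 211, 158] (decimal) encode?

Byte at offset 0: 0xE2 = 11100010 → 3-byte char (#1). Advance 3.
Byte at offset 3: 0xE3 = 11100011 → 3-byte char (#2). Advance 3.
Byte at offset 6: 0xF1 = 11110001 → 4-byte char (#3). Advance 4.
Byte at offset 10: 0xE1 = 11100001 → 3-byte char (#4). Advance 3.
Byte at offset 13: 0xEC = 11101100 → 3-byte char (#5). Advance 3.
Byte at offset 16: 0xF0 = 11110000 → 4-byte char (#6). Advance 4.
Byte at offset 20: 0xEB = 11101011 → 3-byte char (#7). Advance 3.
Byte at offset 23: 0xE4 = 11100100 → 3-byte char (#8). Advance 3.
Byte at offset 26: 0xD3 = 11010011 → 2-byte char (#9). Advance 2.
Reached end at offset 28 after 9 code points.

9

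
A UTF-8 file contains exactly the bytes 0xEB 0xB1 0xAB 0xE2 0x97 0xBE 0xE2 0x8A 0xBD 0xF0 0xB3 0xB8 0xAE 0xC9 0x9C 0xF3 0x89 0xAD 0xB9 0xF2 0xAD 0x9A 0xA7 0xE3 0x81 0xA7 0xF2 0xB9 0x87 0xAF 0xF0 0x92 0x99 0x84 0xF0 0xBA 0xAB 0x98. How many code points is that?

11

Byte at offset 0: 0xEB = 11101011 → 3-byte char (#1). Advance 3.
Byte at offset 3: 0xE2 = 11100010 → 3-byte char (#2). Advance 3.
Byte at offset 6: 0xE2 = 11100010 → 3-byte char (#3). Advance 3.
Byte at offset 9: 0xF0 = 11110000 → 4-byte char (#4). Advance 4.
Byte at offset 13: 0xC9 = 11001001 → 2-byte char (#5). Advance 2.
Byte at offset 15: 0xF3 = 11110011 → 4-byte char (#6). Advance 4.
Byte at offset 19: 0xF2 = 11110010 → 4-byte char (#7). Advance 4.
Byte at offset 23: 0xE3 = 11100011 → 3-byte char (#8). Advance 3.
Byte at offset 26: 0xF2 = 11110010 → 4-byte char (#9). Advance 4.
Byte at offset 30: 0xF0 = 11110000 → 4-byte char (#10). Advance 4.
Byte at offset 34: 0xF0 = 11110000 → 4-byte char (#11). Advance 4.
Reached end at offset 38 after 11 code points.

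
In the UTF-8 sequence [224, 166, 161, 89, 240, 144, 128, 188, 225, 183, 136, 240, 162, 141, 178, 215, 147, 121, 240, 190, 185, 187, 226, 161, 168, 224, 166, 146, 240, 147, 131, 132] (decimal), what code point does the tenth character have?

Offset 0: leading byte 0xE0 = 11100000 → 3-byte char #1 = E0 A6 A1.
Offset 3: leading byte 0x59 = 01011001 → 1-byte char #2 = 59.
Offset 4: leading byte 0xF0 = 11110000 → 4-byte char #3 = F0 90 80 BC.
Offset 8: leading byte 0xE1 = 11100001 → 3-byte char #4 = E1 B7 88.
Offset 11: leading byte 0xF0 = 11110000 → 4-byte char #5 = F0 A2 8D B2.
Offset 15: leading byte 0xD7 = 11010111 → 2-byte char #6 = D7 93.
Offset 17: leading byte 0x79 = 01111001 → 1-byte char #7 = 79.
Offset 18: leading byte 0xF0 = 11110000 → 4-byte char #8 = F0 BE B9 BB.
Offset 22: leading byte 0xE2 = 11100010 → 3-byte char #9 = E2 A1 A8.
Offset 25: leading byte 0xE0 = 11100000 → 3-byte char #10 = E0 A6 92.
Leading byte 0xE0 = 11100000 matches 1110xxxx → 3-byte sequence.
Byte 1: 0xE0 = 11100000, payload 0000 (4 bits).
Byte 2: 0xA6 = 10100110 (10xxxxxx ✓), payload 100110.
Byte 3: 0x92 = 10010010 (10xxxxxx ✓), payload 010010.
Concatenate: 0000100110010010 = 0x992 (16 bits → U+0992).

U+0992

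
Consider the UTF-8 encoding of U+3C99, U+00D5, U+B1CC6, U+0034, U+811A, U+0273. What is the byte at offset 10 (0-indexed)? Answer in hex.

0xE8

U+3C99 → 3-byte form E3 B2 99 at offsets 0–2.
U+00D5 → 2-byte form C3 95 at offsets 3–4.
U+B1CC6 → 4-byte form F2 B1 B3 86 at offsets 5–8.
U+0034 → 1-byte form 34 at offsets 9–9.
U+811A → 3-byte form E8 84 9A at offsets 10–12.
Offset 10 falls in char 5's range; it's byte 1 of E8 84 9A = 0xE8.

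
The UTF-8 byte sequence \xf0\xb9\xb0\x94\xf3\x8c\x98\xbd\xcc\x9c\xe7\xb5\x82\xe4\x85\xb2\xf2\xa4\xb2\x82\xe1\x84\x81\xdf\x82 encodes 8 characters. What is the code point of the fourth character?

U+7D42

Offset 0: leading byte 0xF0 = 11110000 → 4-byte char #1 = F0 B9 B0 94.
Offset 4: leading byte 0xF3 = 11110011 → 4-byte char #2 = F3 8C 98 BD.
Offset 8: leading byte 0xCC = 11001100 → 2-byte char #3 = CC 9C.
Offset 10: leading byte 0xE7 = 11100111 → 3-byte char #4 = E7 B5 82.
Leading byte 0xE7 = 11100111 matches 1110xxxx → 3-byte sequence.
Byte 1: 0xE7 = 11100111, payload 0111 (4 bits).
Byte 2: 0xB5 = 10110101 (10xxxxxx ✓), payload 110101.
Byte 3: 0x82 = 10000010 (10xxxxxx ✓), payload 000010.
Concatenate: 0111110101000010 = 0x7D42 (16 bits → U+7D42).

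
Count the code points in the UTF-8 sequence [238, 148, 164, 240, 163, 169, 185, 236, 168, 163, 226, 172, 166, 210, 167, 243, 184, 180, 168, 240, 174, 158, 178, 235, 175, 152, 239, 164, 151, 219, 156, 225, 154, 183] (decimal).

11

Byte at offset 0: 0xEE = 11101110 → 3-byte char (#1). Advance 3.
Byte at offset 3: 0xF0 = 11110000 → 4-byte char (#2). Advance 4.
Byte at offset 7: 0xEC = 11101100 → 3-byte char (#3). Advance 3.
Byte at offset 10: 0xE2 = 11100010 → 3-byte char (#4). Advance 3.
Byte at offset 13: 0xD2 = 11010010 → 2-byte char (#5). Advance 2.
Byte at offset 15: 0xF3 = 11110011 → 4-byte char (#6). Advance 4.
Byte at offset 19: 0xF0 = 11110000 → 4-byte char (#7). Advance 4.
Byte at offset 23: 0xEB = 11101011 → 3-byte char (#8). Advance 3.
Byte at offset 26: 0xEF = 11101111 → 3-byte char (#9). Advance 3.
Byte at offset 29: 0xDB = 11011011 → 2-byte char (#10). Advance 2.
Byte at offset 31: 0xE1 = 11100001 → 3-byte char (#11). Advance 3.
Reached end at offset 34 after 11 code points.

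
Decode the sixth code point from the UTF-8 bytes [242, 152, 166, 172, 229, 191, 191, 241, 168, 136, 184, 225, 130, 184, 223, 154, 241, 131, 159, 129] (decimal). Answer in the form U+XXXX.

U+437C1

Offset 0: leading byte 0xF2 = 11110010 → 4-byte char #1 = F2 98 A6 AC.
Offset 4: leading byte 0xE5 = 11100101 → 3-byte char #2 = E5 BF BF.
Offset 7: leading byte 0xF1 = 11110001 → 4-byte char #3 = F1 A8 88 B8.
Offset 11: leading byte 0xE1 = 11100001 → 3-byte char #4 = E1 82 B8.
Offset 14: leading byte 0xDF = 11011111 → 2-byte char #5 = DF 9A.
Offset 16: leading byte 0xF1 = 11110001 → 4-byte char #6 = F1 83 9F 81.
Leading byte 0xF1 = 11110001 matches 11110xxx → 4-byte sequence.
Byte 1: 0xF1 = 11110001, payload 001 (3 bits).
Byte 2: 0x83 = 10000011 (10xxxxxx ✓), payload 000011.
Byte 3: 0x9F = 10011111 (10xxxxxx ✓), payload 011111.
Byte 4: 0x81 = 10000001 (10xxxxxx ✓), payload 000001.
Concatenate: 001000011011111000001 = 0x437C1 (21 bits → U+437C1).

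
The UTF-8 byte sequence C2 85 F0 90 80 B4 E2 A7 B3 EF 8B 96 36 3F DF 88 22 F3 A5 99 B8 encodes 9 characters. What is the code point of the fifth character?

U+0036

Offset 0: leading byte 0xC2 = 11000010 → 2-byte char #1 = C2 85.
Offset 2: leading byte 0xF0 = 11110000 → 4-byte char #2 = F0 90 80 B4.
Offset 6: leading byte 0xE2 = 11100010 → 3-byte char #3 = E2 A7 B3.
Offset 9: leading byte 0xEF = 11101111 → 3-byte char #4 = EF 8B 96.
Offset 12: leading byte 0x36 = 00110110 → 1-byte char #5 = 36.
Leading byte 0x36 = 00110110 matches 0xxxxxxx → 1-byte sequence.
Byte 1: 0x36 = 00110110, payload 0110110 (7 bits).
Concatenate: 0110110 = 0x36 (7 bits → U+0036).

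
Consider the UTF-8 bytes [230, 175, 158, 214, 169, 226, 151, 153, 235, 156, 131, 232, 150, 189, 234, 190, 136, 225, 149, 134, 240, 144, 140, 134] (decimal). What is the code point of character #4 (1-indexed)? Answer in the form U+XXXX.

Offset 0: leading byte 0xE6 = 11100110 → 3-byte char #1 = E6 AF 9E.
Offset 3: leading byte 0xD6 = 11010110 → 2-byte char #2 = D6 A9.
Offset 5: leading byte 0xE2 = 11100010 → 3-byte char #3 = E2 97 99.
Offset 8: leading byte 0xEB = 11101011 → 3-byte char #4 = EB 9C 83.
Leading byte 0xEB = 11101011 matches 1110xxxx → 3-byte sequence.
Byte 1: 0xEB = 11101011, payload 1011 (4 bits).
Byte 2: 0x9C = 10011100 (10xxxxxx ✓), payload 011100.
Byte 3: 0x83 = 10000011 (10xxxxxx ✓), payload 000011.
Concatenate: 1011011100000011 = 0xB703 (16 bits → U+B703).

U+B703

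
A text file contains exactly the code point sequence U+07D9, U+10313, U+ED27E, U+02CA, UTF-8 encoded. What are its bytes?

DF 99 F0 90 8C 93 F3 AD 89 BE CB 8A

U+07D9: 2-byte form → DF 99.
U+10313: 4-byte form → F0 90 8C 93.
U+ED27E: 4-byte form → F3 AD 89 BE.
U+02CA: 2-byte form → CB 8A.
Concatenated (12 bytes): DF 99 F0 90 8C 93 F3 AD 89 BE CB 8A.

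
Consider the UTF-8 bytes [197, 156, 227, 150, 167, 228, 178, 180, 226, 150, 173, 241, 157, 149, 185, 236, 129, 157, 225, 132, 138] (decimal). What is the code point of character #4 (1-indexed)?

U+25AD

Offset 0: leading byte 0xC5 = 11000101 → 2-byte char #1 = C5 9C.
Offset 2: leading byte 0xE3 = 11100011 → 3-byte char #2 = E3 96 A7.
Offset 5: leading byte 0xE4 = 11100100 → 3-byte char #3 = E4 B2 B4.
Offset 8: leading byte 0xE2 = 11100010 → 3-byte char #4 = E2 96 AD.
Leading byte 0xE2 = 11100010 matches 1110xxxx → 3-byte sequence.
Byte 1: 0xE2 = 11100010, payload 0010 (4 bits).
Byte 2: 0x96 = 10010110 (10xxxxxx ✓), payload 010110.
Byte 3: 0xAD = 10101101 (10xxxxxx ✓), payload 101101.
Concatenate: 0010010110101101 = 0x25AD (16 bits → U+25AD).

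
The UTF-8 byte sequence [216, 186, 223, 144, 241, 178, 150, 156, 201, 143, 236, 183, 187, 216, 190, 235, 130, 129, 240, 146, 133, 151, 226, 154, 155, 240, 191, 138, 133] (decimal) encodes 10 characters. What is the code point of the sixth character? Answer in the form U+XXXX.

Offset 0: leading byte 0xD8 = 11011000 → 2-byte char #1 = D8 BA.
Offset 2: leading byte 0xDF = 11011111 → 2-byte char #2 = DF 90.
Offset 4: leading byte 0xF1 = 11110001 → 4-byte char #3 = F1 B2 96 9C.
Offset 8: leading byte 0xC9 = 11001001 → 2-byte char #4 = C9 8F.
Offset 10: leading byte 0xEC = 11101100 → 3-byte char #5 = EC B7 BB.
Offset 13: leading byte 0xD8 = 11011000 → 2-byte char #6 = D8 BE.
Leading byte 0xD8 = 11011000 matches 110xxxxx → 2-byte sequence.
Byte 1: 0xD8 = 11011000, payload 11000 (5 bits).
Byte 2: 0xBE = 10111110 (10xxxxxx ✓), payload 111110.
Concatenate: 11000111110 = 0x63E (11 bits → U+063E).

U+063E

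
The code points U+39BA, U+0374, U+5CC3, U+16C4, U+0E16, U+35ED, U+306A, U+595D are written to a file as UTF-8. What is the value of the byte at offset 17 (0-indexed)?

0xE3

U+39BA → 3-byte form E3 A6 BA at offsets 0–2.
U+0374 → 2-byte form CD B4 at offsets 3–4.
U+5CC3 → 3-byte form E5 B3 83 at offsets 5–7.
U+16C4 → 3-byte form E1 9B 84 at offsets 8–10.
U+0E16 → 3-byte form E0 B8 96 at offsets 11–13.
U+35ED → 3-byte form E3 97 AD at offsets 14–16.
U+306A → 3-byte form E3 81 AA at offsets 17–19.
Offset 17 falls in char 7's range; it's byte 1 of E3 81 AA = 0xE3.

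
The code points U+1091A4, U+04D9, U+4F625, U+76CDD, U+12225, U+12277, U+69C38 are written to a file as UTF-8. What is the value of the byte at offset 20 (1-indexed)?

0x92

1-indexed offset 20 is 0-indexed offset 19.
U+1091A4 → 4-byte form F4 89 86 A4 at offsets 0–3.
U+04D9 → 2-byte form D3 99 at offsets 4–5.
U+4F625 → 4-byte form F1 8F 98 A5 at offsets 6–9.
U+76CDD → 4-byte form F1 B6 B3 9D at offsets 10–13.
U+12225 → 4-byte form F0 92 88 A5 at offsets 14–17.
U+12277 → 4-byte form F0 92 89 B7 at offsets 18–21.
Offset 19 falls in char 6's range; it's byte 2 of F0 92 89 B7 = 0x92.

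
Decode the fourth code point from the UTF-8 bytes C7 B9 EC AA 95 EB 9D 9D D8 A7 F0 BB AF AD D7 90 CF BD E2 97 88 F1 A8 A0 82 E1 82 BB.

Offset 0: leading byte 0xC7 = 11000111 → 2-byte char #1 = C7 B9.
Offset 2: leading byte 0xEC = 11101100 → 3-byte char #2 = EC AA 95.
Offset 5: leading byte 0xEB = 11101011 → 3-byte char #3 = EB 9D 9D.
Offset 8: leading byte 0xD8 = 11011000 → 2-byte char #4 = D8 A7.
Leading byte 0xD8 = 11011000 matches 110xxxxx → 2-byte sequence.
Byte 1: 0xD8 = 11011000, payload 11000 (5 bits).
Byte 2: 0xA7 = 10100111 (10xxxxxx ✓), payload 100111.
Concatenate: 11000100111 = 0x627 (11 bits → U+0627).

U+0627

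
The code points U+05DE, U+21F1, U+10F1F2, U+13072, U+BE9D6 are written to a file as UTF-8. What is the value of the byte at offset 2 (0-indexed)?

U+05DE → 2-byte form D7 9E at offsets 0–1.
U+21F1 → 3-byte form E2 87 B1 at offsets 2–4.
Offset 2 falls in char 2's range; it's byte 1 of E2 87 B1 = 0xE2.

0xE2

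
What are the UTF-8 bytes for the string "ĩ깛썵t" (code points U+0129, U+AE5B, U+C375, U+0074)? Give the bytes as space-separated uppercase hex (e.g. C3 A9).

C4 A9 EA B9 9B EC 8D B5 74

U+0129: 2-byte form → C4 A9.
U+AE5B: 3-byte form → EA B9 9B.
U+C375: 3-byte form → EC 8D B5.
U+0074: 1-byte form → 74.
Concatenated (9 bytes): C4 A9 EA B9 9B EC 8D B5 74.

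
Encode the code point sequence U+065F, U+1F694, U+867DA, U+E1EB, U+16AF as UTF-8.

U+065F: 2-byte form → D9 9F.
U+1F694: 4-byte form → F0 9F 9A 94.
U+867DA: 4-byte form → F2 86 9F 9A.
U+E1EB: 3-byte form → EE 87 AB.
U+16AF: 3-byte form → E1 9A AF.
Concatenated (16 bytes): D9 9F F0 9F 9A 94 F2 86 9F 9A EE 87 AB E1 9A AF.

D9 9F F0 9F 9A 94 F2 86 9F 9A EE 87 AB E1 9A AF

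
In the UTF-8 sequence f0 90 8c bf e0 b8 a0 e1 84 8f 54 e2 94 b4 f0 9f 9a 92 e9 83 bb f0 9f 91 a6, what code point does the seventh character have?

Offset 0: leading byte 0xF0 = 11110000 → 4-byte char #1 = F0 90 8C BF.
Offset 4: leading byte 0xE0 = 11100000 → 3-byte char #2 = E0 B8 A0.
Offset 7: leading byte 0xE1 = 11100001 → 3-byte char #3 = E1 84 8F.
Offset 10: leading byte 0x54 = 01010100 → 1-byte char #4 = 54.
Offset 11: leading byte 0xE2 = 11100010 → 3-byte char #5 = E2 94 B4.
Offset 14: leading byte 0xF0 = 11110000 → 4-byte char #6 = F0 9F 9A 92.
Offset 18: leading byte 0xE9 = 11101001 → 3-byte char #7 = E9 83 BB.
Leading byte 0xE9 = 11101001 matches 1110xxxx → 3-byte sequence.
Byte 1: 0xE9 = 11101001, payload 1001 (4 bits).
Byte 2: 0x83 = 10000011 (10xxxxxx ✓), payload 000011.
Byte 3: 0xBB = 10111011 (10xxxxxx ✓), payload 111011.
Concatenate: 1001000011111011 = 0x90FB (16 bits → U+90FB).

U+90FB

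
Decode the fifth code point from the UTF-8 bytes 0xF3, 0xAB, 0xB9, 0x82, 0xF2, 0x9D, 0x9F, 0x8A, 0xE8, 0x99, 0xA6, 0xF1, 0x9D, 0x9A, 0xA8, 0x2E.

U+002E

Offset 0: leading byte 0xF3 = 11110011 → 4-byte char #1 = F3 AB B9 82.
Offset 4: leading byte 0xF2 = 11110010 → 4-byte char #2 = F2 9D 9F 8A.
Offset 8: leading byte 0xE8 = 11101000 → 3-byte char #3 = E8 99 A6.
Offset 11: leading byte 0xF1 = 11110001 → 4-byte char #4 = F1 9D 9A A8.
Offset 15: leading byte 0x2E = 00101110 → 1-byte char #5 = 2E.
Leading byte 0x2E = 00101110 matches 0xxxxxxx → 1-byte sequence.
Byte 1: 0x2E = 00101110, payload 0101110 (7 bits).
Concatenate: 0101110 = 0x2E (7 bits → U+002E).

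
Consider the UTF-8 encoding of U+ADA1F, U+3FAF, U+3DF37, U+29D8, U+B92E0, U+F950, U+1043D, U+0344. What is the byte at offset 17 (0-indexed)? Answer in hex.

U+ADA1F → 4-byte form F2 AD A8 9F at offsets 0–3.
U+3FAF → 3-byte form E3 BE AF at offsets 4–6.
U+3DF37 → 4-byte form F0 BD BC B7 at offsets 7–10.
U+29D8 → 3-byte form E2 A7 98 at offsets 11–13.
U+B92E0 → 4-byte form F2 B9 8B A0 at offsets 14–17.
Offset 17 falls in char 5's range; it's byte 4 of F2 B9 8B A0 = 0xA0.

0xA0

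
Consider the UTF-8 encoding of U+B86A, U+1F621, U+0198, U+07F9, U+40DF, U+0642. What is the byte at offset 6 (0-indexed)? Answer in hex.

U+B86A → 3-byte form EB A1 AA at offsets 0–2.
U+1F621 → 4-byte form F0 9F 98 A1 at offsets 3–6.
Offset 6 falls in char 2's range; it's byte 4 of F0 9F 98 A1 = 0xA1.

0xA1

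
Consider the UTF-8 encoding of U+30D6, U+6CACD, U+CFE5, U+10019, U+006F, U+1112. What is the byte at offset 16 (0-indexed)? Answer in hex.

U+30D6 → 3-byte form E3 83 96 at offsets 0–2.
U+6CACD → 4-byte form F1 AC AB 8D at offsets 3–6.
U+CFE5 → 3-byte form EC BF A5 at offsets 7–9.
U+10019 → 4-byte form F0 90 80 99 at offsets 10–13.
U+006F → 1-byte form 6F at offsets 14–14.
U+1112 → 3-byte form E1 84 92 at offsets 15–17.
Offset 16 falls in char 6's range; it's byte 2 of E1 84 92 = 0x84.

0x84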